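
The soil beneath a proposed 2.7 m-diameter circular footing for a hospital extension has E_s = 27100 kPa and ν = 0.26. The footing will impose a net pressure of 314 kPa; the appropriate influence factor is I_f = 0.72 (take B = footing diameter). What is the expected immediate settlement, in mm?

Immediate (elastic) settlement: S_e = q·B·(1−ν²)/E_s · I_f.
S_e = 314 × 2.7 × (1 − 0.26²) / 27100 × 0.72
    = 314 × 2.7 × 0.9324 / 27100 × 0.72
    = 0.021 m = 21 mm

S_e ≈ 21 mm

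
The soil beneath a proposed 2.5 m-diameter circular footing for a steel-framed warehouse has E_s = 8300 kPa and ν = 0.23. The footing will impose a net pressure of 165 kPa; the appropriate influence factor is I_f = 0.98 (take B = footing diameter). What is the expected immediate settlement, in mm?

Immediate (elastic) settlement: S_e = q·B·(1−ν²)/E_s · I_f.
S_e = 165 × 2.5 × (1 − 0.23²) / 8300 × 0.98
    = 165 × 2.5 × 0.9471 / 8300 × 0.98
    = 0.04613 m = 46.13 mm

S_e ≈ 46.1 mm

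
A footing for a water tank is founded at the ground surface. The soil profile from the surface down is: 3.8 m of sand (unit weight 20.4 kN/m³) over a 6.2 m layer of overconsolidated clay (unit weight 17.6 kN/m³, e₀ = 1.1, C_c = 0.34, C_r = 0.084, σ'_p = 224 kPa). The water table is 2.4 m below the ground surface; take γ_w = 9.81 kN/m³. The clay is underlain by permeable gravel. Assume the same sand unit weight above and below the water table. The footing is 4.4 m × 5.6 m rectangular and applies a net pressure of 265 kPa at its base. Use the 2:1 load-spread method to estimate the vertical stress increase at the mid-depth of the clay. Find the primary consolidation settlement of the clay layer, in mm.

S_c ≈ 45.5 mm

Mid-depth of clay below the ground surface: z = 3.8 + 6.2/2 = 6.9 m.
Total vertical stress at mid-clay: σ_v = 20.4×3.8 + 17.6×3.1 = 132.08 kPa.
Pore pressure: u = 9.81×(6.9 − 2.4) = 44.145 kPa.
Initial effective stress: σ'_0 = σ_v − u = 132.08 − 44.145 = 87.935 kPa.
Stress increase at mid-clay by the 2:1 spreading method:
Δσ = qBL/((B+z)(L+z)) = 265×4.4×5.6/((4.4+6.9)(5.6+6.9)) = 46.227 kPa
Final effective stress: σ'_f = 87.935 + 46.227 = 134.16 kPa.
σ'_f = 134.16 ≤ σ'_p = 224 kPa, so the clay remains overconsolidated and only the recompression index applies:
S_c = C_r·H/(1+e₀)·log₁₀(σ'_f/σ'_0) = 0.084×6.2/2.1×log₁₀(134.16/87.935)
    = 0.248 × 0.18346 = 0.0455 m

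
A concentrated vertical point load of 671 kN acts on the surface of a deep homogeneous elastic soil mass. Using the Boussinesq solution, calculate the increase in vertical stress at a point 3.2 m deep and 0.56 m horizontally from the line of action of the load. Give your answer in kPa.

Δσ_z ≈ 29 kPa

Boussinesq vertical stress below a point load on an elastic half-space:
Δσ_z = 3P/(2πz²) · [1 + (r/z)²]^(−5/2)
r/z = 0.56/3.2 = 0.175; [1+(r/z)²]^(−5/2) = 0.92736.
Δσ_z = 3×671/(2π×3.2²) × 0.92736 = 31.287 × 0.92736 = 29.01 kPa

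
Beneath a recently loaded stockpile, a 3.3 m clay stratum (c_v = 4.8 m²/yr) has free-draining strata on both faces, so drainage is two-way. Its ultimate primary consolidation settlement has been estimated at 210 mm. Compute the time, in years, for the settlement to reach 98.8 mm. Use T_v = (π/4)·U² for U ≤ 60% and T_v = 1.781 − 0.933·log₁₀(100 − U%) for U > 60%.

t ≈ 0.0986 years

Drainage path length: H_d = H/2 = 1.65 m (double drainage).
U = S(t)/S_ult = 98.8/210 = 0.4705.
U ≤ 60%: T_v = (π/4)·U² = (π/4)×0.47048² = 0.17385.
t = T_v·H_d²/c_v = 0.17385×1.65²/4.8 = 0.09861 years.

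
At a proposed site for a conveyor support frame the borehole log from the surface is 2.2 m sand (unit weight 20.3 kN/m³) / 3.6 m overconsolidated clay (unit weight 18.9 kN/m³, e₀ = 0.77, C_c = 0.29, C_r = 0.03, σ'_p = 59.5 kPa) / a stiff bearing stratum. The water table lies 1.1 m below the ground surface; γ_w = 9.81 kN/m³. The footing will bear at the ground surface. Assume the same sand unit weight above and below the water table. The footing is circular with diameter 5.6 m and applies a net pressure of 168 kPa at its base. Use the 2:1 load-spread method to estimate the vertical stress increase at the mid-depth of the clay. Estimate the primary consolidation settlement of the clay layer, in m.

Mid-depth of clay below the ground surface: z = 2.2 + 3.6/2 = 4 m.
Total vertical stress at mid-clay: σ_v = 20.3×2.2 + 18.9×1.8 = 78.68 kPa.
Pore pressure: u = 9.81×(4 − 1.1) = 28.449 kPa.
Initial effective stress: σ'_0 = σ_v − u = 78.68 − 28.449 = 50.231 kPa.
Stress increase at mid-clay by the 2:1 spreading method:
Δσ ≈ qD²/(D+z)² = 168×5.6²/(5.6+4)² = 57.167 kPa
Final effective stress: σ'_f = 50.231 + 57.167 = 107.4 kPa.
σ'_f = 107.4 > σ'_p = 59.5 kPa, so the stress path crosses the preconsolidation pressure — recompression up to σ'_p, then virgin compression beyond:
S_c = H/(1+e₀)·[C_r·log₁₀(σ'_p/σ'_0) + C_c·log₁₀(σ'_f/σ'_p)]
    = 3.6/1.77 × [0.03×log₁₀(59.5/50.231) + 0.29×log₁₀(107.4/59.5)]
    = 2.0339 × [0.0022064 + 0.074381] = 0.1558 m

S_c ≈ 0.156 m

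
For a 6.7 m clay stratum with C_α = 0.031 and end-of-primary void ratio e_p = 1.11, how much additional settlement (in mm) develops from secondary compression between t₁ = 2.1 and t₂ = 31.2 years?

Secondary compression: S_s = C_α·H/(1+e_p)·log₁₀(t₂/t₁)
S_s = 0.031×6.7/(1+1.11)×log₁₀(31.2/2.1)
    = 0.09844 × 1.172 = 0.1154 m

S_s ≈ 115 mm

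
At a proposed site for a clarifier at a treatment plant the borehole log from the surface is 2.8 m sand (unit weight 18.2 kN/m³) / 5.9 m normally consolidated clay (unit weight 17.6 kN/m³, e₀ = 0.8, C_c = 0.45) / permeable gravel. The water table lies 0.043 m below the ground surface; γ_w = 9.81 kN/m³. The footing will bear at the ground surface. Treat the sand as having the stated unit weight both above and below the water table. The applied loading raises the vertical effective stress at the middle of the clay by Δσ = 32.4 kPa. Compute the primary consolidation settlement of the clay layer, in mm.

Mid-depth of clay below the ground surface: z = 2.8 + 5.9/2 = 5.75 m.
Total vertical stress at mid-clay: σ_v = 18.2×2.8 + 17.6×2.95 = 102.88 kPa.
Pore pressure: u = 9.81×(5.75 − 0.043) = 55.986 kPa.
Initial effective stress: σ'_0 = σ_v − u = 102.88 − 55.986 = 46.894 kPa.
Final effective stress: σ'_f = σ'_0 + Δσ = 46.894 + 32.4 = 79.294 kPa.
Normally consolidated clay, so the full stress increment lies on the virgin compression line:
S_c = C_c·H/(1+e₀)·log₁₀(σ'_f/σ'_0) = 0.45×5.9/(1+0.8)×log₁₀(79.294/46.894)
    = 1.475 × 0.22812 = 0.3365 m

S_c ≈ 336 mm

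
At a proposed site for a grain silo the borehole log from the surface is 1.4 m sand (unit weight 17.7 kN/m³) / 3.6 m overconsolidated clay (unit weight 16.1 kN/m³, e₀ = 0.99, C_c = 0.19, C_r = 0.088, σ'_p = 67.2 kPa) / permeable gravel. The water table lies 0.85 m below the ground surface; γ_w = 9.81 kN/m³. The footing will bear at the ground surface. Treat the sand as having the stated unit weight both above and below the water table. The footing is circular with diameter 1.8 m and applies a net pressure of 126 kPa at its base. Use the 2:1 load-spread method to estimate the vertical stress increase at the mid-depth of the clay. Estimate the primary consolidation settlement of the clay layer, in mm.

S_c ≈ 29.5 mm

Mid-depth of clay below the ground surface: z = 1.4 + 3.6/2 = 3.2 m.
Total vertical stress at mid-clay: σ_v = 17.7×1.4 + 16.1×1.8 = 53.76 kPa.
Pore pressure: u = 9.81×(3.2 − 0.85) = 23.054 kPa.
Initial effective stress: σ'_0 = σ_v − u = 53.76 − 23.054 = 30.706 kPa.
Stress increase at mid-clay by the 2:1 spreading method:
Δσ ≈ qD²/(D+z)² = 126×1.8²/(1.8+3.2)² = 16.33 kPa
Final effective stress: σ'_f = 30.706 + 16.33 = 47.036 kPa.
σ'_f = 47.036 ≤ σ'_p = 67.2 kPa, so the clay remains overconsolidated and only the recompression index applies:
S_c = C_r·H/(1+e₀)·log₁₀(σ'_f/σ'_0) = 0.088×3.6/1.99×log₁₀(47.036/30.706)
    = 0.15919 × 0.18521 = 0.02948 m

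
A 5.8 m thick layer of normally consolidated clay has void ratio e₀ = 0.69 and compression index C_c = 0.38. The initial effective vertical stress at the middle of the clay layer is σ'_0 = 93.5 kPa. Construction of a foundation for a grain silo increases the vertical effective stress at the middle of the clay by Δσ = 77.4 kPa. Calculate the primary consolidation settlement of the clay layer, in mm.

S_c ≈ 342 mm

Final effective stress: σ'_f = σ'_0 + Δσ = 93.5 + 77.4 = 170.9 kPa.
Normally consolidated clay, so the full stress increment lies on the virgin compression line:
S_c = C_c·H/(1+e₀)·log₁₀(σ'_f/σ'_0) = 0.38×5.8/(1+0.69)×log₁₀(170.9/93.5)
    = 1.3041 × 0.26193 = 0.3416 m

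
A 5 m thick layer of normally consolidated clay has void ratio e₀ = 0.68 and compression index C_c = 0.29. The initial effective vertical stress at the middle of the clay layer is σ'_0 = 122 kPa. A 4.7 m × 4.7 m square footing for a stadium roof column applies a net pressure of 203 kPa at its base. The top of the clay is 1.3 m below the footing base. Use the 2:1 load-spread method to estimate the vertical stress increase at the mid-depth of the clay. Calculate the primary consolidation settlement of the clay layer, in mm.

Mid-depth of clay below the footing base: z = 1.3 + 5/2 = 3.8 m.
Stress increase at mid-clay by the 2:1 spreading method:
Δσ = qBL/((B+z)(L+z)) = 203×4.7×4.7/((4.7+3.8)(4.7+3.8)) = 62.066 kPa
Final effective stress: σ'_f = σ'_0 + Δσ = 122 + 62.066 = 184.07 kPa.
Normally consolidated clay, so the full stress increment lies on the virgin compression line:
S_c = C_c·H/(1+e₀)·log₁₀(σ'_f/σ'_0) = 0.29×5/(1+0.68)×log₁₀(184.07/122)
    = 0.8631 × 0.17862 = 0.1542 m

S_c ≈ 154 mm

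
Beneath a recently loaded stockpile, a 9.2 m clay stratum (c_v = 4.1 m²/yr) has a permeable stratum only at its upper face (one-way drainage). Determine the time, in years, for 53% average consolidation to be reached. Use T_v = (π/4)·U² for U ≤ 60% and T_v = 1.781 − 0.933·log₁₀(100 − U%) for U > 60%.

Drainage path length: H_d = H = 9.2 m (single drainage).
U ≤ 60%: T_v = (π/4)·U² = (π/4)×0.53² = 0.22062.
t = T_v·H_d²/c_v = 0.22062×9.2²/4.1 = 4.554 years.

t ≈ 4.55 years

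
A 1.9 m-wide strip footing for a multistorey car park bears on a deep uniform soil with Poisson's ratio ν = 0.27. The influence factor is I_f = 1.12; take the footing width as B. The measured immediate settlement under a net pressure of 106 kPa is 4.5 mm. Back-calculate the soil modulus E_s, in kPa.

E_s ≈ 46500 kPa

S_e = q·B·(1−ν²)/E_s · I_f  ⇒  E_s = q·B·(1−ν²)·I_f / S_e.
E_s = 106 × 1.9 × 0.9271 × 1.12 / 0.0045 = 46470 kPa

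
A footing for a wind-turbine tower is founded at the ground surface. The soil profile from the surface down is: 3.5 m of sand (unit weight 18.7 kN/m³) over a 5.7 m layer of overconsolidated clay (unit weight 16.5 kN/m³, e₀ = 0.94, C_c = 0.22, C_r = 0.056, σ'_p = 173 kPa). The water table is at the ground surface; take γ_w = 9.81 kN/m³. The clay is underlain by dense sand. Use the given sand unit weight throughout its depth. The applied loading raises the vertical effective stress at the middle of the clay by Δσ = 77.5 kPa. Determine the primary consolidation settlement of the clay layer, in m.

Mid-depth of clay below the ground surface: z = 3.5 + 5.7/2 = 6.35 m.
Total vertical stress at mid-clay: σ_v = 18.7×3.5 + 16.5×2.85 = 112.47 kPa.
Pore pressure: u = 9.81×(6.35 − 0) = 62.294 kPa.
Initial effective stress: σ'_0 = σ_v − u = 112.47 − 62.294 = 50.176 kPa.
Final effective stress: σ'_f = 50.176 + 77.5 = 127.68 kPa.
σ'_f = 127.68 ≤ σ'_p = 173 kPa, so the clay remains overconsolidated and only the recompression index applies:
S_c = C_r·H/(1+e₀)·log₁₀(σ'_f/σ'_0) = 0.056×5.7/1.94×log₁₀(127.68/50.176)
    = 0.16453 × 0.40563 = 0.06674 m

S_c ≈ 0.0667 m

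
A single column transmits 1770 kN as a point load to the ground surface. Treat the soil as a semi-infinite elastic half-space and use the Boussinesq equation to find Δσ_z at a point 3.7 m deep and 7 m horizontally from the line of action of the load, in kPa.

Δσ_z ≈ 1.38 kPa

Boussinesq vertical stress below a point load on an elastic half-space:
Δσ_z = 3P/(2πz²) · [1 + (r/z)²]^(−5/2)
r/z = 7/3.7 = 1.8919; [1+(r/z)²]^(−5/2) = 0.022285.
Δσ_z = 3×1770/(2π×3.7²) × 0.022285 = 61.732 × 0.022285 = 1.376 kPa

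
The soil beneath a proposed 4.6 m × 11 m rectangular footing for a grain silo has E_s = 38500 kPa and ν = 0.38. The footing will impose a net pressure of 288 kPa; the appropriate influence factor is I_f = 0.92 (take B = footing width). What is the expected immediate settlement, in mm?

S_e ≈ 27.1 mm

Immediate (elastic) settlement: S_e = q·B·(1−ν²)/E_s · I_f.
S_e = 288 × 4.6 × (1 − 0.38²) / 38500 × 0.92
    = 288 × 4.6 × 0.8556 / 38500 × 0.92
    = 0.02709 m = 27.09 mm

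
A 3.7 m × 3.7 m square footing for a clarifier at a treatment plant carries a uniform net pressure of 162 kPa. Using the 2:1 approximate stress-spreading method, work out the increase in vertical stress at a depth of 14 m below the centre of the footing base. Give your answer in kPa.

By the 2:1 method the load spreads at 1 horizontal : 2 vertical, so at depth z the loaded area has grown by z in each plan dimension:
Δσ = qBL/((B+z)(L+z)) = 162×3.7×3.7/((3.7+14)(3.7+14)) = 7.079 kPa

Δσ_z ≈ 7.08 kPa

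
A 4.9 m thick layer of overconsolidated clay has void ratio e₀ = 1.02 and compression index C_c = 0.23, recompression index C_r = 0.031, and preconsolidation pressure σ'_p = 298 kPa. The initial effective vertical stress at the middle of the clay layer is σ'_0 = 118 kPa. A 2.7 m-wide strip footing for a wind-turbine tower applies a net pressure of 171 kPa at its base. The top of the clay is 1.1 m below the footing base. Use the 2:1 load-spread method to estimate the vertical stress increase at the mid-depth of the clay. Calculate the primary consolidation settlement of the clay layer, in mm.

S_c ≈ 15.9 mm

Mid-depth of clay below the footing base: z = 1.1 + 4.9/2 = 3.55 m.
Stress increase at mid-clay by the 2:1 spreading method:
Δσ = qB/(B+z) = 171×2.7/(2.7+3.55) = 73.872 kPa
Final effective stress: σ'_f = 118 + 73.872 = 191.87 kPa.
σ'_f = 191.87 ≤ σ'_p = 298 kPa, so the clay remains overconsolidated and only the recompression index applies:
S_c = C_r·H/(1+e₀)·log₁₀(σ'_f/σ'_0) = 0.031×4.9/2.02×log₁₀(191.87/118)
    = 0.075197 × 0.21113 = 0.01588 m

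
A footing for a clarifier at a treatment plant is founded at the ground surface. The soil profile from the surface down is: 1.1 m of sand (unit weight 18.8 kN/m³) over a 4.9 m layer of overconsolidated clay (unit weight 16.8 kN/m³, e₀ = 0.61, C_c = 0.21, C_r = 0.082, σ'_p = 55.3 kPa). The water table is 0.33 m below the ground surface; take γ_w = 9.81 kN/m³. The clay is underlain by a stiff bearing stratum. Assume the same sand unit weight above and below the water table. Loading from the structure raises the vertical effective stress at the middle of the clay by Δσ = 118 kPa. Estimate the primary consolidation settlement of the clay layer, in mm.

S_c ≈ 339 mm

Mid-depth of clay below the ground surface: z = 1.1 + 4.9/2 = 3.55 m.
Total vertical stress at mid-clay: σ_v = 18.8×1.1 + 16.8×2.45 = 61.84 kPa.
Pore pressure: u = 9.81×(3.55 − 0.33) = 31.588 kPa.
Initial effective stress: σ'_0 = σ_v − u = 61.84 − 31.588 = 30.252 kPa.
Final effective stress: σ'_f = 30.252 + 118 = 148.25 kPa.
σ'_f = 148.25 > σ'_p = 55.3 kPa, so the stress path crosses the preconsolidation pressure — recompression up to σ'_p, then virgin compression beyond:
S_c = H/(1+e₀)·[C_r·log₁₀(σ'_p/σ'_0) + C_c·log₁₀(σ'_f/σ'_p)]
    = 4.9/1.61 × [0.082×log₁₀(55.3/30.252) + 0.21×log₁₀(148.25/55.3)]
    = 3.0435 × [0.021482 + 0.089937] = 0.3391 m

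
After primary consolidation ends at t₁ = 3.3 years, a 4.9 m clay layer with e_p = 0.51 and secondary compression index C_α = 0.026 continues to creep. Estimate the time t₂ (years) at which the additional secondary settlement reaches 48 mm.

t₂ ≈ 12.2 years

S_s = C_α·H/(1+e_p)·log₁₀(t₂/t₁) ⇒ log₁₀(t₂/t₁) = S_s·(1+e_p)/(C_α·H).
log₁₀(t₂/t₁) = 0.048 × (1+0.51) / (0.026×4.9) = 0.5689
t₂ = t₁ × 10^0.5689 = 3.3 × 3.706 = 12.23 years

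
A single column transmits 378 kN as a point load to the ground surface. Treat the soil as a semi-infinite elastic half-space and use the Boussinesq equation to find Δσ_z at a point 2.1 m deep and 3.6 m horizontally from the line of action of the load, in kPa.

Δσ_z ≈ 1.33 kPa

Boussinesq vertical stress below a point load on an elastic half-space:
Δσ_z = 3P/(2πz²) · [1 + (r/z)²]^(−5/2)
r/z = 3.6/2.1 = 1.7143; [1+(r/z)²]^(−5/2) = 0.032479.
Δσ_z = 3×378/(2π×2.1²) × 0.032479 = 40.926 × 0.032479 = 1.329 kPa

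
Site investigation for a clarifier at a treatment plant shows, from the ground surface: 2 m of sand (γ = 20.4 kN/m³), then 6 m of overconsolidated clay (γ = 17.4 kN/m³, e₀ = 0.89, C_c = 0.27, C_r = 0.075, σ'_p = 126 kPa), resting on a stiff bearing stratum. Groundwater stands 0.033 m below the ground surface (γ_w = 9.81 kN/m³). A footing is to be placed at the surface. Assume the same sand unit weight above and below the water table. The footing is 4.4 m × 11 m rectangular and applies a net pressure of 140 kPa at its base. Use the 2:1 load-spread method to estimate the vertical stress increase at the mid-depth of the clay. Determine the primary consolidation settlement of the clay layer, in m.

Mid-depth of clay below the ground surface: z = 2 + 6/2 = 5 m.
Total vertical stress at mid-clay: σ_v = 20.4×2 + 17.4×3 = 93 kPa.
Pore pressure: u = 9.81×(5 − 0.033) = 48.726 kPa.
Initial effective stress: σ'_0 = σ_v − u = 93 − 48.726 = 44.274 kPa.
Stress increase at mid-clay by the 2:1 spreading method:
Δσ = qBL/((B+z)(L+z)) = 140×4.4×11/((4.4+5)(11+5)) = 45.053 kPa
Final effective stress: σ'_f = 44.274 + 45.053 = 89.327 kPa.
σ'_f = 89.327 ≤ σ'_p = 126 kPa, so the clay remains overconsolidated and only the recompression index applies:
S_c = C_r·H/(1+e₀)·log₁₀(σ'_f/σ'_0) = 0.075×6/1.89×log₁₀(89.327/44.274)
    = 0.23809 × 0.30483 = 0.07258 m

S_c ≈ 0.0726 m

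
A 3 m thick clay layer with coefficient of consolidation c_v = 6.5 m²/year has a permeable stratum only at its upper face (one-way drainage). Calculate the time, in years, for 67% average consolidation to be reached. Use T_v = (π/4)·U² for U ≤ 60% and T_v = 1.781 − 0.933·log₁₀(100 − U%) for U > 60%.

Drainage path length: H_d = H = 3 m (single drainage).
U > 60%: T_v = 1.781 − 0.933·log₁₀(100 − 67) = 0.36423.
t = T_v·H_d²/c_v = 0.36423×3²/6.5 = 0.5043 years.

t ≈ 0.504 years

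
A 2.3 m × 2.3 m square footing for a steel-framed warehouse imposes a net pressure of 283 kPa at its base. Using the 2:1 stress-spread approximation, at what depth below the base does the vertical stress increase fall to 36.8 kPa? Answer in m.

2:1 spreading — at depth z the loaded area has grown by z in each plan dimension:
qB²/(B+z)² = Δσ_z ⇒ z = B(√(q/Δσ_z) − 1) = 2.3×(√(283/36.8) − 1) = 4.078 m

z ≈ 4.08 m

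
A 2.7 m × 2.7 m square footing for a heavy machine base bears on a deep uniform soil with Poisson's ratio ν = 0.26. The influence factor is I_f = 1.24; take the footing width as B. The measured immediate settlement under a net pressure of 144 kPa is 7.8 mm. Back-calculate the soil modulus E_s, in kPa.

S_e = q·B·(1−ν²)/E_s · I_f  ⇒  E_s = q·B·(1−ν²)·I_f / S_e.
E_s = 144 × 2.7 × 0.9324 × 1.24 / 0.0078 = 57630 kPa

E_s ≈ 57600 kPa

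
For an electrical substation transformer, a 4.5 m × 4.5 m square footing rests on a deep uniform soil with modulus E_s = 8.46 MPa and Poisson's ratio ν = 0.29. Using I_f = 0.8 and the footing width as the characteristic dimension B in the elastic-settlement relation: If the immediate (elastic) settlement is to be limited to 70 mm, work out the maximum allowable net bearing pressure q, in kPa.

q ≈ 180 kPa

E_s = 8.46 MPa = 8460 kPa.
S_e = q·B·(1−ν²)/E_s · I_f  ⇒  q = S_e·E_s / (B·(1−ν²)·I_f).
q = 0.07 × 8460 / (4.5 × 0.9159 × 0.8) = 179.6 kPa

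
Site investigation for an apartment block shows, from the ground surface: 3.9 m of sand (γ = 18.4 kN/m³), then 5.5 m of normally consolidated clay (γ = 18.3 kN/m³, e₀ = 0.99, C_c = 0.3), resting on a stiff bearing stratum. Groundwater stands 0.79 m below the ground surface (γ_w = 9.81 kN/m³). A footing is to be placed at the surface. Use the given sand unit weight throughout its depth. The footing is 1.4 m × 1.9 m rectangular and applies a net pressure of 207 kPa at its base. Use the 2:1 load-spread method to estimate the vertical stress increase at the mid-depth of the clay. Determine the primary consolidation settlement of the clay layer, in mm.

Mid-depth of clay below the ground surface: z = 3.9 + 5.5/2 = 6.65 m.
Total vertical stress at mid-clay: σ_v = 18.4×3.9 + 18.3×2.75 = 122.08 kPa.
Pore pressure: u = 9.81×(6.65 − 0.79) = 57.487 kPa.
Initial effective stress: σ'_0 = σ_v − u = 122.08 − 57.487 = 64.593 kPa.
Stress increase at mid-clay by the 2:1 spreading method:
Δσ = qBL/((B+z)(L+z)) = 207×1.4×1.9/((1.4+6.65)(1.9+6.65)) = 8 kPa
Final effective stress: σ'_f = σ'_0 + Δσ = 64.593 + 8 = 72.593 kPa.
Normally consolidated clay, so the full stress increment lies on the virgin compression line:
S_c = C_c·H/(1+e₀)·log₁₀(σ'_f/σ'_0) = 0.3×5.5/(1+0.99)×log₁₀(72.593/64.593)
    = 0.82915 × 0.050709 = 0.04205 m

S_c ≈ 42 mm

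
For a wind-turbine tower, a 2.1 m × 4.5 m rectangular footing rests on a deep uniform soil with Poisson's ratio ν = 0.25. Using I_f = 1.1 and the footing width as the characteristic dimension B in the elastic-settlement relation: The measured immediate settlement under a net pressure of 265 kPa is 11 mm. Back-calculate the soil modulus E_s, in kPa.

S_e = q·B·(1−ν²)/E_s · I_f  ⇒  E_s = q·B·(1−ν²)·I_f / S_e.
E_s = 265 × 2.1 × 0.9375 × 1.1 / 0.011 = 52170 kPa

E_s ≈ 52200 kPa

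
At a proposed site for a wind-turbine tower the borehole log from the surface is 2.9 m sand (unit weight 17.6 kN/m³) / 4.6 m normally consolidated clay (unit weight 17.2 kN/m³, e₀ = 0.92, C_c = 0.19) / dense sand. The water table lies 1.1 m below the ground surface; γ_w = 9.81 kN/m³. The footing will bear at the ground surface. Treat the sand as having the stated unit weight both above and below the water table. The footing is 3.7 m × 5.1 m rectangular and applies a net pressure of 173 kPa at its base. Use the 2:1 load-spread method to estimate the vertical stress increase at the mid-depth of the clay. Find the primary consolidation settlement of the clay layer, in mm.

Mid-depth of clay below the ground surface: z = 2.9 + 4.6/2 = 5.2 m.
Total vertical stress at mid-clay: σ_v = 17.6×2.9 + 17.2×2.3 = 90.6 kPa.
Pore pressure: u = 9.81×(5.2 − 1.1) = 40.221 kPa.
Initial effective stress: σ'_0 = σ_v − u = 90.6 − 40.221 = 50.379 kPa.
Stress increase at mid-clay by the 2:1 spreading method:
Δσ = qBL/((B+z)(L+z)) = 173×3.7×5.1/((3.7+5.2)(5.1+5.2)) = 35.612 kPa
Final effective stress: σ'_f = σ'_0 + Δσ = 50.379 + 35.612 = 85.991 kPa.
Normally consolidated clay, so the full stress increment lies on the virgin compression line:
S_c = C_c·H/(1+e₀)·log₁₀(σ'_f/σ'_0) = 0.19×4.6/(1+0.92)×log₁₀(85.991/50.379)
    = 0.45521 × 0.2322 = 0.1057 m

S_c ≈ 106 mm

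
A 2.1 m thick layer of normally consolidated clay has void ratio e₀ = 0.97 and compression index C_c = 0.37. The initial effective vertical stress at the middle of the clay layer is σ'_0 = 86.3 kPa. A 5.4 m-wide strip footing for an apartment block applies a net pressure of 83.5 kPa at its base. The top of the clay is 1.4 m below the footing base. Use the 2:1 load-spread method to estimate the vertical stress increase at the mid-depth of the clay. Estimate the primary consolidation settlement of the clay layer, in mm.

S_c ≈ 87.4 mm

Mid-depth of clay below the footing base: z = 1.4 + 2.1/2 = 2.45 m.
Stress increase at mid-clay by the 2:1 spreading method:
Δσ = qB/(B+z) = 83.5×5.4/(5.4+2.45) = 57.439 kPa
Final effective stress: σ'_f = σ'_0 + Δσ = 86.3 + 57.439 = 143.74 kPa.
Normally consolidated clay, so the full stress increment lies on the virgin compression line:
S_c = C_c·H/(1+e₀)·log₁₀(σ'_f/σ'_0) = 0.37×2.1/(1+0.97)×log₁₀(143.74/86.3)
    = 0.39442 × 0.22157 = 0.08739 m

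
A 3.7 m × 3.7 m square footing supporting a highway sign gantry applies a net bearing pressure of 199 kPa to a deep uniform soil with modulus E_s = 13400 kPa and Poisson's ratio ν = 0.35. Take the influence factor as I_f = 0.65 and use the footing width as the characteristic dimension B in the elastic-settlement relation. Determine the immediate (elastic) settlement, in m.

Immediate (elastic) settlement: S_e = q·B·(1−ν²)/E_s · I_f.
S_e = 199 × 3.7 × (1 − 0.35²) / 13400 × 0.65
    = 199 × 3.7 × 0.8775 / 13400 × 0.65
    = 0.03134 m

S_e ≈ 0.0313 m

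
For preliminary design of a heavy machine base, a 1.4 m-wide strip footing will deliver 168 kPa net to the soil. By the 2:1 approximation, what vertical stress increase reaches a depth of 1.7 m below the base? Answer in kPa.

By the 2:1 method the load spreads at 1 horizontal : 2 vertical, so at depth z the loaded area has grown by z in each plan dimension:
Δσ = qB/(B+z) = 168×1.4/(1.4+1.7) = 75.871 kPa

Δσ_z ≈ 75.9 kPa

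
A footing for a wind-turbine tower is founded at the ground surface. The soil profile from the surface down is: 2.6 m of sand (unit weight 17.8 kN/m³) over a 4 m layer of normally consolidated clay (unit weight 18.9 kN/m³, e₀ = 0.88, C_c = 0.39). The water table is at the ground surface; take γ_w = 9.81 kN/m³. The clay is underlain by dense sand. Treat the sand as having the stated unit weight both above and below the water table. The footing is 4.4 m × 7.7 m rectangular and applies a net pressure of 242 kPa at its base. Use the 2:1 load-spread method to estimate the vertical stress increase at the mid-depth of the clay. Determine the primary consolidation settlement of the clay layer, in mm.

Mid-depth of clay below the ground surface: z = 2.6 + 4/2 = 4.6 m.
Total vertical stress at mid-clay: σ_v = 17.8×2.6 + 18.9×2 = 84.08 kPa.
Pore pressure: u = 9.81×(4.6 − 0) = 45.126 kPa.
Initial effective stress: σ'_0 = σ_v − u = 84.08 − 45.126 = 38.954 kPa.
Stress increase at mid-clay by the 2:1 spreading method:
Δσ = qBL/((B+z)(L+z)) = 242×4.4×7.7/((4.4+4.6)(7.7+4.6)) = 74.065 kPa
Final effective stress: σ'_f = σ'_0 + Δσ = 38.954 + 74.065 = 113.02 kPa.
Normally consolidated clay, so the full stress increment lies on the virgin compression line:
S_c = C_c·H/(1+e₀)·log₁₀(σ'_f/σ'_0) = 0.39×4/(1+0.88)×log₁₀(113.02/38.954)
    = 0.82979 × 0.4626 = 0.3839 m

S_c ≈ 384 mm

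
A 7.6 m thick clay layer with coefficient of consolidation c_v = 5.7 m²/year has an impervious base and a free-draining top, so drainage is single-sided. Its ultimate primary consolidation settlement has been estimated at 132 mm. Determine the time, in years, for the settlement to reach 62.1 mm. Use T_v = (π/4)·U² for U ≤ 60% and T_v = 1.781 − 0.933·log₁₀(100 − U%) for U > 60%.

t ≈ 1.76 years

Drainage path length: H_d = H = 7.6 m (single drainage).
U = S(t)/S_ult = 62.1/132 = 0.4705.
U ≤ 60%: T_v = (π/4)·U² = (π/4)×0.47045² = 0.17383.
t = T_v·H_d²/c_v = 0.17383×7.6²/5.7 = 1.761 years.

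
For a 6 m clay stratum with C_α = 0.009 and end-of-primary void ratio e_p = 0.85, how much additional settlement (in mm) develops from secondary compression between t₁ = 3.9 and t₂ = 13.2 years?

Secondary compression: S_s = C_α·H/(1+e_p)·log₁₀(t₂/t₁)
S_s = 0.009×6/(1+0.85)×log₁₀(13.2/3.9)
    = 0.02919 × 0.5295 = 0.01546 m

S_s ≈ 15.5 mm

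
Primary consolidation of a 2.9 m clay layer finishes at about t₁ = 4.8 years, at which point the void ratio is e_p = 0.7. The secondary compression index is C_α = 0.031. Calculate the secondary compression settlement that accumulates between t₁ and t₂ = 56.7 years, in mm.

Secondary compression: S_s = C_α·H/(1+e_p)·log₁₀(t₂/t₁)
S_s = 0.031×2.9/(1+0.7)×log₁₀(56.7/4.8)
    = 0.05288 × 1.072 = 0.05671 m

S_s ≈ 56.7 mm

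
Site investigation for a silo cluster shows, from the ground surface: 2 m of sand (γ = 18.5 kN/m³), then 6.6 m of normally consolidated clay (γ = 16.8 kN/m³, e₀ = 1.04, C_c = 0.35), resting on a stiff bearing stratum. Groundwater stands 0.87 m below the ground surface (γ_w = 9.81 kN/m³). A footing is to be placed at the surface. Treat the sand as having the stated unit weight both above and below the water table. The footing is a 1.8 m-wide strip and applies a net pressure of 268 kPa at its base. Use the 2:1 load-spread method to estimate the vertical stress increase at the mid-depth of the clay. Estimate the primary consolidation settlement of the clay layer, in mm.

S_c ≈ 428 mm

Mid-depth of clay below the ground surface: z = 2 + 6.6/2 = 5.3 m.
Total vertical stress at mid-clay: σ_v = 18.5×2 + 16.8×3.3 = 92.44 kPa.
Pore pressure: u = 9.81×(5.3 − 0.87) = 43.458 kPa.
Initial effective stress: σ'_0 = σ_v − u = 92.44 − 43.458 = 48.982 kPa.
Stress increase at mid-clay by the 2:1 spreading method:
Δσ = qB/(B+z) = 268×1.8/(1.8+5.3) = 67.944 kPa
Final effective stress: σ'_f = σ'_0 + Δσ = 48.982 + 67.944 = 116.93 kPa.
Normally consolidated clay, so the full stress increment lies on the virgin compression line:
S_c = C_c·H/(1+e₀)·log₁₀(σ'_f/σ'_0) = 0.35×6.6/(1+1.04)×log₁₀(116.93/48.982)
    = 1.1324 × 0.37789 = 0.4279 m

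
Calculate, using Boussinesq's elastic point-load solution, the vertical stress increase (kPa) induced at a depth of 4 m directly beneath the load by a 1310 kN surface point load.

Δσ_z ≈ 39.1 kPa

Boussinesq vertical stress below a point load on an elastic half-space:
Δσ_z = 3P/(2πz²) · [1 + (r/z)²]^(−5/2)
r/z = 0/4 = 0; [1+(r/z)²]^(−5/2) = 1.
Δσ_z = 3×1310/(2π×4²) × 1 = 39.092 × 1 = 39.09 kPa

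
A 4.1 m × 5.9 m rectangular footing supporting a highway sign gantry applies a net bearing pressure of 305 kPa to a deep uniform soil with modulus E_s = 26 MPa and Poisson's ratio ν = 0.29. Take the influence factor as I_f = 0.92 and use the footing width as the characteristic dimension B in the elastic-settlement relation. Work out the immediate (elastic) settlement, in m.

Immediate (elastic) settlement: S_e = q·B·(1−ν²)/E_s · I_f.
E_s = 26 MPa = 26000 kPa.
S_e = 305 × 4.1 × (1 − 0.29²) / 26000 × 0.92
    = 305 × 4.1 × 0.9159 / 26000 × 0.92
    = 0.04053 m

S_e ≈ 0.0405 m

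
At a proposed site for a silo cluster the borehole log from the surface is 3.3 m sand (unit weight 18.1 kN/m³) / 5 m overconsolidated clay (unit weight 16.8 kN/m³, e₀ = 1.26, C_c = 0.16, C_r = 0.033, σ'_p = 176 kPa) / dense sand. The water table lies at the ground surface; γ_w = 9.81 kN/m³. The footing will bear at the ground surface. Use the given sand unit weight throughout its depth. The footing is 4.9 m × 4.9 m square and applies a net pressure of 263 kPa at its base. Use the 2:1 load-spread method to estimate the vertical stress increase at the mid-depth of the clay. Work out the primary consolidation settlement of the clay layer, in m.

S_c ≈ 0.0254 m

Mid-depth of clay below the ground surface: z = 3.3 + 5/2 = 5.8 m.
Total vertical stress at mid-clay: σ_v = 18.1×3.3 + 16.8×2.5 = 101.73 kPa.
Pore pressure: u = 9.81×(5.8 − 0) = 56.898 kPa.
Initial effective stress: σ'_0 = σ_v − u = 101.73 − 56.898 = 44.832 kPa.
Stress increase at mid-clay by the 2:1 spreading method:
Δσ = qBL/((B+z)(L+z)) = 263×4.9×4.9/((4.9+5.8)(4.9+5.8)) = 55.154 kPa
Final effective stress: σ'_f = 44.832 + 55.154 = 99.986 kPa.
σ'_f = 99.986 ≤ σ'_p = 176 kPa, so the clay remains overconsolidated and only the recompression index applies:
S_c = C_r·H/(1+e₀)·log₁₀(σ'_f/σ'_0) = 0.033×5/2.26×log₁₀(99.986/44.832)
    = 0.073009 × 0.34835 = 0.02543 m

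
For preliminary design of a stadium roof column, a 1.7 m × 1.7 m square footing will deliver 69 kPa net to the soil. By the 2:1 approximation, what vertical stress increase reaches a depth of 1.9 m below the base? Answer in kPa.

Δσ_z ≈ 15.4 kPa

By the 2:1 method the load spreads at 1 horizontal : 2 vertical, so at depth z the loaded area has grown by z in each plan dimension:
Δσ = qBL/((B+z)(L+z)) = 69×1.7×1.7/((1.7+1.9)(1.7+1.9)) = 15.387 kPa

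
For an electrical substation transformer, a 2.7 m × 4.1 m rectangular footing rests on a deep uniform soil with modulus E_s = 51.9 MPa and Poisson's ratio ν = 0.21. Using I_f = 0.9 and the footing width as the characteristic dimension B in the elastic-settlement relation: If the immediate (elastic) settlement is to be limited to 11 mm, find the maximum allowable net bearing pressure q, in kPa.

E_s = 51.9 MPa = 51900 kPa.
S_e = q·B·(1−ν²)/E_s · I_f  ⇒  q = S_e·E_s / (B·(1−ν²)·I_f).
q = 0.011 × 51900 / (2.7 × 0.9559 × 0.9) = 245.8 kPa

q ≈ 246 kPa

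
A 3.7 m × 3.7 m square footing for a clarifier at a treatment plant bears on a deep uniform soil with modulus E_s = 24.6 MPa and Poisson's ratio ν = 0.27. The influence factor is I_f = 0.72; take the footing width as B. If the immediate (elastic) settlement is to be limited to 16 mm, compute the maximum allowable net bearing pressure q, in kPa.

q ≈ 159 kPa

E_s = 24.6 MPa = 24600 kPa.
S_e = q·B·(1−ν²)/E_s · I_f  ⇒  q = S_e·E_s / (B·(1−ν²)·I_f).
q = 0.016 × 24600 / (3.7 × 0.9271 × 0.72) = 159.4 kPa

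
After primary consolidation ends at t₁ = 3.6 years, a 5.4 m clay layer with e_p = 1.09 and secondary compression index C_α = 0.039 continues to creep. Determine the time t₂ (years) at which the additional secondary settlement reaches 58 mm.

t₂ ≈ 13.5 years

S_s = C_α·H/(1+e_p)·log₁₀(t₂/t₁) ⇒ log₁₀(t₂/t₁) = S_s·(1+e_p)/(C_α·H).
log₁₀(t₂/t₁) = 0.058 × (1+1.09) / (0.039×5.4) = 0.5756
t₂ = t₁ × 10^0.5756 = 3.6 × 3.764 = 13.55 years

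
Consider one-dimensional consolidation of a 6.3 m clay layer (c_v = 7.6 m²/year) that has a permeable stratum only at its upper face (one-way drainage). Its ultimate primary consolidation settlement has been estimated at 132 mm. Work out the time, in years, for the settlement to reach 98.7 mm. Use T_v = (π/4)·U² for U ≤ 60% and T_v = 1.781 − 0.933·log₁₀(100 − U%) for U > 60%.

Drainage path length: H_d = H = 6.3 m (single drainage).
U = S(t)/S_ult = 98.7/132 = 0.7477.
U > 60%: T_v = 1.781 − 0.933·log₁₀(100 − 74.773) = 0.47306.
t = T_v·H_d²/c_v = 0.47306×6.3²/7.6 = 2.47 years.

t ≈ 2.47 years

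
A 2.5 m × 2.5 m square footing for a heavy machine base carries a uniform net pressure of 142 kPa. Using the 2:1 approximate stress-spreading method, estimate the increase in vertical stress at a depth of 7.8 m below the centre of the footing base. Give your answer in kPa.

Δσ_z ≈ 8.37 kPa

By the 2:1 method the load spreads at 1 horizontal : 2 vertical, so at depth z the loaded area has grown by z in each plan dimension:
Δσ = qBL/((B+z)(L+z)) = 142×2.5×2.5/((2.5+7.8)(2.5+7.8)) = 8.3655 kPa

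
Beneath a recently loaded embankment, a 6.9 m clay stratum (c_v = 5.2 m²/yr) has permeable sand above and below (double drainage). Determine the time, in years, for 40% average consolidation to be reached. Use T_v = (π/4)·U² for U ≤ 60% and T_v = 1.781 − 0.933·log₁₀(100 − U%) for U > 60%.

Drainage path length: H_d = H/2 = 3.45 m (double drainage).
U ≤ 60%: T_v = (π/4)·U² = (π/4)×0.4² = 0.12566.
t = T_v·H_d²/c_v = 0.12566×3.45²/5.2 = 0.2876 years.

t ≈ 0.288 years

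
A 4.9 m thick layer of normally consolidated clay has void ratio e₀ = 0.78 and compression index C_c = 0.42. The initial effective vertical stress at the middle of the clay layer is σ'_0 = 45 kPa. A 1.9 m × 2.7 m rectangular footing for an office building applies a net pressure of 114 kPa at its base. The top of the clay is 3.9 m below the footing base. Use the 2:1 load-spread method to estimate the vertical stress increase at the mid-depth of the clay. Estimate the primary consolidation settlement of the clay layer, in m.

Mid-depth of clay below the footing base: z = 3.9 + 4.9/2 = 6.35 m.
Stress increase at mid-clay by the 2:1 spreading method:
Δσ = qBL/((B+z)(L+z)) = 114×1.9×2.7/((1.9+6.35)(2.7+6.35)) = 7.8328 kPa
Final effective stress: σ'_f = σ'_0 + Δσ = 45 + 7.8328 = 52.833 kPa.
Normally consolidated clay, so the full stress increment lies on the virgin compression line:
S_c = C_c·H/(1+e₀)·log₁₀(σ'_f/σ'_0) = 0.42×4.9/(1+0.78)×log₁₀(52.833/45)
    = 1.1562 × 0.069693 = 0.08058 m

S_c ≈ 0.0806 m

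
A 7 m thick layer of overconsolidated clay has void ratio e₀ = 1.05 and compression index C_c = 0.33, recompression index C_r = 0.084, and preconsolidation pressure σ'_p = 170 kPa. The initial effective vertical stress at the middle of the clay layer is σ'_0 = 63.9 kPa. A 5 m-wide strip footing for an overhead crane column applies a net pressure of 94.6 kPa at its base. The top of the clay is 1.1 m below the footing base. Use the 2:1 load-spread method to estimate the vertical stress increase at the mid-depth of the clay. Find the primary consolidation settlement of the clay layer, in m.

Mid-depth of clay below the footing base: z = 1.1 + 7/2 = 4.6 m.
Stress increase at mid-clay by the 2:1 spreading method:
Δσ = qB/(B+z) = 94.6×5/(5+4.6) = 49.271 kPa
Final effective stress: σ'_f = 63.9 + 49.271 = 113.17 kPa.
σ'_f = 113.17 ≤ σ'_p = 170 kPa, so the clay remains overconsolidated and only the recompression index applies:
S_c = C_r·H/(1+e₀)·log₁₀(σ'_f/σ'_0) = 0.084×7/2.05×log₁₀(113.17/63.9)
    = 0.28683 × 0.24823 = 0.0712 m

S_c ≈ 0.0712 m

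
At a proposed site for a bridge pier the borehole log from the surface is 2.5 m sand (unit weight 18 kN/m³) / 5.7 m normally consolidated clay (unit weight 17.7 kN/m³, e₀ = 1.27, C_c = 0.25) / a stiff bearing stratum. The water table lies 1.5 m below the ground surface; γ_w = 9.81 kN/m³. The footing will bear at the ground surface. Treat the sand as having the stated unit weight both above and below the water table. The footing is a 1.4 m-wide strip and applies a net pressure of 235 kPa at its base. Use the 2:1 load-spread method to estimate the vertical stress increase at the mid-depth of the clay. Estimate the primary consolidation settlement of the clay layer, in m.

Mid-depth of clay below the ground surface: z = 2.5 + 5.7/2 = 5.35 m.
Total vertical stress at mid-clay: σ_v = 18×2.5 + 17.7×2.85 = 95.445 kPa.
Pore pressure: u = 9.81×(5.35 − 1.5) = 37.769 kPa.
Initial effective stress: σ'_0 = σ_v − u = 95.445 − 37.769 = 57.676 kPa.
Stress increase at mid-clay by the 2:1 spreading method:
Δσ = qB/(B+z) = 235×1.4/(1.4+5.35) = 48.741 kPa
Final effective stress: σ'_f = σ'_0 + Δσ = 57.676 + 48.741 = 106.42 kPa.
Normally consolidated clay, so the full stress increment lies on the virgin compression line:
S_c = C_c·H/(1+e₀)·log₁₀(σ'_f/σ'_0) = 0.25×5.7/(1+1.27)×log₁₀(106.42/57.676)
    = 0.62775 × 0.26603 = 0.167 m

S_c ≈ 0.167 m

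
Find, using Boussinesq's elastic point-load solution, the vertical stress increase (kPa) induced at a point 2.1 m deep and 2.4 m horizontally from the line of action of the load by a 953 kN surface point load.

Boussinesq vertical stress below a point load on an elastic half-space:
Δσ_z = 3P/(2πz²) · [1 + (r/z)²]^(−5/2)
r/z = 2.4/2.1 = 1.1429; [1+(r/z)²]^(−5/2) = 0.12382.
Δσ_z = 3×953/(2π×2.1²) × 0.12382 = 103.18 × 0.12382 = 12.78 kPa

Δσ_z ≈ 12.8 kPa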